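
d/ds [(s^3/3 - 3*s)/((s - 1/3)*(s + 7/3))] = 9*(3*s^4 + 12*s^3 + 20*s^2 + 21)/(81*s^4 + 324*s^3 + 198*s^2 - 252*s + 49)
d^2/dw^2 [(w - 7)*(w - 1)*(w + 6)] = 6*w - 4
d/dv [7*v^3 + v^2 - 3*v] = 21*v^2 + 2*v - 3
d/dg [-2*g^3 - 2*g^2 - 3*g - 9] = -6*g^2 - 4*g - 3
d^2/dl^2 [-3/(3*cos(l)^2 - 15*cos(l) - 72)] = (-4*sin(l)^4 + 123*sin(l)^2 + 405*cos(l)/4 + 15*cos(3*l)/4 - 21)/(sin(l)^2 + 5*cos(l) + 23)^3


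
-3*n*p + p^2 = p*(-3*n + p)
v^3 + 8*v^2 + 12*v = v*(v + 2)*(v + 6)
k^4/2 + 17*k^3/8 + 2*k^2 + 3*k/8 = k*(k/2 + 1/2)*(k + 1/4)*(k + 3)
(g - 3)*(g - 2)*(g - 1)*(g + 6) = g^4 - 25*g^2 + 60*g - 36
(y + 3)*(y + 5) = y^2 + 8*y + 15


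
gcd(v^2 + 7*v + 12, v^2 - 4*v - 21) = v + 3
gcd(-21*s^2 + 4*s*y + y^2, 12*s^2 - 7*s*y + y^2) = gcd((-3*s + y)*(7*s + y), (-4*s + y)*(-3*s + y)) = -3*s + y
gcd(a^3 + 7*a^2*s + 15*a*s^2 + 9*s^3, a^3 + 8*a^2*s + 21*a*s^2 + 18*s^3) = a^2 + 6*a*s + 9*s^2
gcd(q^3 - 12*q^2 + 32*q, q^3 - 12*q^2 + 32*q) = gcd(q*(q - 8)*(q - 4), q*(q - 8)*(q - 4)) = q^3 - 12*q^2 + 32*q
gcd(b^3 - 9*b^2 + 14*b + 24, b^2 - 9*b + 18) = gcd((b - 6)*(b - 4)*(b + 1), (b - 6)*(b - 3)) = b - 6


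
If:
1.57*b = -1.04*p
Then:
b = -0.662420382165605*p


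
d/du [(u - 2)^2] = 2*u - 4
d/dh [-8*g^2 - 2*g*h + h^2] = -2*g + 2*h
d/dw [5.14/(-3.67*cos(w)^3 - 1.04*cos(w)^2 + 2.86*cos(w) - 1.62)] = (-56.5914*cos(w)^2 - 10.6912*cos(w) + 14.7004)*sin(w)/(3.67*cos(w)^3 + 1.04*cos(w)^2 - 2.86*cos(w) + 1.62)^2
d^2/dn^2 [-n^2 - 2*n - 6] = -2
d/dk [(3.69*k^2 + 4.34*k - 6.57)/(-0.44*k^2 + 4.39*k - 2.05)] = (18.1087*k^2 - 20.9106*k + 19.9453)/(0.1936*k^4 - 3.8632*k^3 + 21.0761*k^2 - 17.999*k + 4.2025)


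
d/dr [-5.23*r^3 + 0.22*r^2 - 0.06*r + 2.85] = -15.69*r^2 + 0.44*r - 0.06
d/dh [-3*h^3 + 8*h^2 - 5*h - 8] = -9*h^2 + 16*h - 5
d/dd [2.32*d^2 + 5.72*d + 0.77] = 4.64*d + 5.72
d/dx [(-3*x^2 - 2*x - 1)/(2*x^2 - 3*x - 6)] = (13*x^2 + 40*x + 9)/(4*x^4 - 12*x^3 - 15*x^2 + 36*x + 36)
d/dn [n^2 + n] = 2*n + 1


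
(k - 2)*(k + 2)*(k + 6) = k^3 + 6*k^2 - 4*k - 24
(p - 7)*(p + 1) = p^2 - 6*p - 7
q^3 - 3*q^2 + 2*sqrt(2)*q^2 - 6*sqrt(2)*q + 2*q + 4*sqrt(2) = (q - 2)*(q - 1)*(q + 2*sqrt(2))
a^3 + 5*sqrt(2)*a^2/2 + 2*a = a*(a + sqrt(2)/2)*(a + 2*sqrt(2))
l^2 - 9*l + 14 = (l - 7)*(l - 2)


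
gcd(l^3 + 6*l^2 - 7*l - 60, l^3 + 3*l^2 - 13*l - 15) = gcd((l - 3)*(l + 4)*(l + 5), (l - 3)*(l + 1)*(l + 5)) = l^2 + 2*l - 15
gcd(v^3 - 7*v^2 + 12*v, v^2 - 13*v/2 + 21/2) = v - 3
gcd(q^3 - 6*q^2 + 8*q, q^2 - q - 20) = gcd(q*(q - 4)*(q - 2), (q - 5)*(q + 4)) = 1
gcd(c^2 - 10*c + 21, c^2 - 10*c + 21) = c^2 - 10*c + 21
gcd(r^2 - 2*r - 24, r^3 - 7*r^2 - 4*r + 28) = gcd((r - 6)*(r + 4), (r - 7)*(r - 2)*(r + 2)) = 1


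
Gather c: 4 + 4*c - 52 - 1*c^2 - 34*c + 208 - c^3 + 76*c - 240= -c^3 - c^2 + 46*c - 80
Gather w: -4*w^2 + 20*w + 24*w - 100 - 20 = -4*w^2 + 44*w - 120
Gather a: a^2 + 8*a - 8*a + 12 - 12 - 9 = a^2 - 9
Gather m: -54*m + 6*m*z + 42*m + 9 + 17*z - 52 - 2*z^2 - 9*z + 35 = m*(6*z - 12) - 2*z^2 + 8*z - 8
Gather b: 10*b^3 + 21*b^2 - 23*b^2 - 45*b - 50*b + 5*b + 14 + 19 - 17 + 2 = 10*b^3 - 2*b^2 - 90*b + 18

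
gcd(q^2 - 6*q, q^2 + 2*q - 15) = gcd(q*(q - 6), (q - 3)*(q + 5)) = 1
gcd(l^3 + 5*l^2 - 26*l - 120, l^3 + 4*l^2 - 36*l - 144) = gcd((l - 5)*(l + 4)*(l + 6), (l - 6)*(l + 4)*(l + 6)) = l^2 + 10*l + 24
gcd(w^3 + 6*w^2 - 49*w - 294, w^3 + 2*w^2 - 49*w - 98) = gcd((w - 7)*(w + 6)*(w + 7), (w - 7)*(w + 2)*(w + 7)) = w^2 - 49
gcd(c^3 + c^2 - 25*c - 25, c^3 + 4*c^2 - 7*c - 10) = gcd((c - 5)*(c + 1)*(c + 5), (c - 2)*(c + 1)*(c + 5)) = c^2 + 6*c + 5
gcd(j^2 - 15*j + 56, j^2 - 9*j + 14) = j - 7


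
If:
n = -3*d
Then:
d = -n/3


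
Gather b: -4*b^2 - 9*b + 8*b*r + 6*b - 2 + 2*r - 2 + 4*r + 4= -4*b^2 + b*(8*r - 3) + 6*r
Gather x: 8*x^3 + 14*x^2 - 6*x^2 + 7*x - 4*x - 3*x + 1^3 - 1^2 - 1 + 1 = 8*x^3 + 8*x^2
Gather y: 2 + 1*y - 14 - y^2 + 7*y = -y^2 + 8*y - 12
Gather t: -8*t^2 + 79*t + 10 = -8*t^2 + 79*t + 10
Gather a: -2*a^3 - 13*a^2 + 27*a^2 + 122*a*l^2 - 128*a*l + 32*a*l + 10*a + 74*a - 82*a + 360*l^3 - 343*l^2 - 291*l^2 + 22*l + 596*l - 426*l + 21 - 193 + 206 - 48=-2*a^3 + 14*a^2 + a*(122*l^2 - 96*l + 2) + 360*l^3 - 634*l^2 + 192*l - 14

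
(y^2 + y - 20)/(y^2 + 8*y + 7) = (y^2 + y - 20)/(y^2 + 8*y + 7)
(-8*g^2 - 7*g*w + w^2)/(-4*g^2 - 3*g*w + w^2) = (-8*g + w)/(-4*g + w)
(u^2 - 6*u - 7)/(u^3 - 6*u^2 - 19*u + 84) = (u + 1)/(u^2 + u - 12)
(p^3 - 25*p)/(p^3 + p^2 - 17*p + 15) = p*(p - 5)/(p^2 - 4*p + 3)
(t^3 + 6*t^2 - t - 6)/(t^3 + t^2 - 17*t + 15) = (t^2 + 7*t + 6)/(t^2 + 2*t - 15)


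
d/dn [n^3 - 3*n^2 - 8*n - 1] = 3*n^2 - 6*n - 8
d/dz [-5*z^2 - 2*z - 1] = -10*z - 2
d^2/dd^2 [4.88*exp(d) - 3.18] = 4.88*exp(d)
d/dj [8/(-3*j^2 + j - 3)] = 8*(6*j - 1)/(3*j^2 - j + 3)^2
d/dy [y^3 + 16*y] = 3*y^2 + 16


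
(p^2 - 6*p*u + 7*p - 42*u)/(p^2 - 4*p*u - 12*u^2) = (p + 7)/(p + 2*u)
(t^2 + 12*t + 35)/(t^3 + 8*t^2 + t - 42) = (t + 5)/(t^2 + t - 6)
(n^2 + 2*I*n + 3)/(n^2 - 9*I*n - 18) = (n^2 + 2*I*n + 3)/(n^2 - 9*I*n - 18)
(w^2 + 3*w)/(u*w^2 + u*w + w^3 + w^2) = (w + 3)/(u*w + u + w^2 + w)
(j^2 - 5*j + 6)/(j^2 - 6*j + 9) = (j - 2)/(j - 3)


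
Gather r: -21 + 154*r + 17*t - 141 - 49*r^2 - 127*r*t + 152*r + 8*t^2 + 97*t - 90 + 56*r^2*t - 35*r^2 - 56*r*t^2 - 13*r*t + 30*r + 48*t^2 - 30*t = r^2*(56*t - 84) + r*(-56*t^2 - 140*t + 336) + 56*t^2 + 84*t - 252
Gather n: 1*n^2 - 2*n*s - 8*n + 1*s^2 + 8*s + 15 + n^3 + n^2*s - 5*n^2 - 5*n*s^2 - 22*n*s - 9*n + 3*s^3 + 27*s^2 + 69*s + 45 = n^3 + n^2*(s - 4) + n*(-5*s^2 - 24*s - 17) + 3*s^3 + 28*s^2 + 77*s + 60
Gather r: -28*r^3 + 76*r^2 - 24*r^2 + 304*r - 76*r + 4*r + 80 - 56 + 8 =-28*r^3 + 52*r^2 + 232*r + 32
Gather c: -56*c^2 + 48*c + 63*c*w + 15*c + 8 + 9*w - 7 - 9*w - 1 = -56*c^2 + c*(63*w + 63)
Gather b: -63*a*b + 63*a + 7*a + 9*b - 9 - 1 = 70*a + b*(9 - 63*a) - 10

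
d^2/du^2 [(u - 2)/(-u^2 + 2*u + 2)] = 2*(4*(u - 2)*(u - 1)^2 + (3*u - 4)*(-u^2 + 2*u + 2))/(-u^2 + 2*u + 2)^3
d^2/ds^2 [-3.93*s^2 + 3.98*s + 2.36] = -7.86000000000000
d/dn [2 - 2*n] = -2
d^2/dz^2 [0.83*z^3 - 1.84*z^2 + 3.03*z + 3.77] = 4.98*z - 3.68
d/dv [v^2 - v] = 2*v - 1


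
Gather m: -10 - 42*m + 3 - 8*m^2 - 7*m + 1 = -8*m^2 - 49*m - 6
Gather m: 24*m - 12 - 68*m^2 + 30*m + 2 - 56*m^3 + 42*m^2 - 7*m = -56*m^3 - 26*m^2 + 47*m - 10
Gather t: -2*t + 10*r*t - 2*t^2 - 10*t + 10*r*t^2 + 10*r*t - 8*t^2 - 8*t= t^2*(10*r - 10) + t*(20*r - 20)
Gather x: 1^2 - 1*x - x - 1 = -2*x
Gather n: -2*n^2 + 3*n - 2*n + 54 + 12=-2*n^2 + n + 66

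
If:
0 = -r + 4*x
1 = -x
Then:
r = -4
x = -1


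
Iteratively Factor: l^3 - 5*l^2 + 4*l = (l - 1)*(l^2 - 4*l) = (l - 4)*(l - 1)*(l)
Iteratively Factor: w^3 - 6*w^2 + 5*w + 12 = (w + 1)*(w^2 - 7*w + 12) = (w - 3)*(w + 1)*(w - 4)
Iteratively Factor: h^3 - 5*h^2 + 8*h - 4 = (h - 2)*(h^2 - 3*h + 2) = (h - 2)*(h - 1)*(h - 2)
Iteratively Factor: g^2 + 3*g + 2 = (g + 2)*(g + 1)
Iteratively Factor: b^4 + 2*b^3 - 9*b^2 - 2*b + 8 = (b - 2)*(b^3 + 4*b^2 - b - 4) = (b - 2)*(b + 4)*(b^2 - 1) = (b - 2)*(b - 1)*(b + 4)*(b + 1)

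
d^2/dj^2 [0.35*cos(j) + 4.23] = -0.35*cos(j)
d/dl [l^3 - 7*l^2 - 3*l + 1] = 3*l^2 - 14*l - 3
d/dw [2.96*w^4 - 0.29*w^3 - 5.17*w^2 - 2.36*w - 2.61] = 11.84*w^3 - 0.87*w^2 - 10.34*w - 2.36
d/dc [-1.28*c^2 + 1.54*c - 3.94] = 1.54 - 2.56*c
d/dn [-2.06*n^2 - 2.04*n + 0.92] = -4.12*n - 2.04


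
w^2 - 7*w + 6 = (w - 6)*(w - 1)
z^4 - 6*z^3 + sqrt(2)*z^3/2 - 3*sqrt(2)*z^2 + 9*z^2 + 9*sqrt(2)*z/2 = z*(z - 3)^2*(z + sqrt(2)/2)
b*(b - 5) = b^2 - 5*b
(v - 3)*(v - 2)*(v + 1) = v^3 - 4*v^2 + v + 6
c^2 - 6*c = c*(c - 6)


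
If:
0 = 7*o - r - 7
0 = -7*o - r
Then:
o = 1/2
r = -7/2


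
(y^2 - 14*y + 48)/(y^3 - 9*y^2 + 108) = (y - 8)/(y^2 - 3*y - 18)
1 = 1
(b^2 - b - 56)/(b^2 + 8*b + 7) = (b - 8)/(b + 1)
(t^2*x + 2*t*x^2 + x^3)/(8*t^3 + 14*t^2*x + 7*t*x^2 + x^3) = x*(t + x)/(8*t^2 + 6*t*x + x^2)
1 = 1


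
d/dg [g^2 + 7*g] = 2*g + 7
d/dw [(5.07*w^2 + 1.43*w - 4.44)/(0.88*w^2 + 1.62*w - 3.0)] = (6.955*w^2 - 22.6056*w + 2.9028)/(0.7744*w^4 + 2.8512*w^3 - 2.6556*w^2 - 9.72*w + 9.0)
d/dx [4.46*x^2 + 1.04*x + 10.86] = 8.92*x + 1.04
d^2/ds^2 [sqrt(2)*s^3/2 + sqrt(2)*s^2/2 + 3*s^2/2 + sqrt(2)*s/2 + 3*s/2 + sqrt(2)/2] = 3*sqrt(2)*s + sqrt(2) + 3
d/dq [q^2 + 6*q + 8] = 2*q + 6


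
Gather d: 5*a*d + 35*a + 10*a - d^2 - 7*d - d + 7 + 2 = 45*a - d^2 + d*(5*a - 8) + 9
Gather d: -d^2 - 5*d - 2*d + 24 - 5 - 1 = -d^2 - 7*d + 18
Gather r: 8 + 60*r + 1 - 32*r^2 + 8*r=-32*r^2 + 68*r + 9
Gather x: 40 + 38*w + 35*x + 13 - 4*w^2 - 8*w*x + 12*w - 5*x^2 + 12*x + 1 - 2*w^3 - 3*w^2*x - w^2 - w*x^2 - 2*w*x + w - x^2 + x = -2*w^3 - 5*w^2 + 51*w + x^2*(-w - 6) + x*(-3*w^2 - 10*w + 48) + 54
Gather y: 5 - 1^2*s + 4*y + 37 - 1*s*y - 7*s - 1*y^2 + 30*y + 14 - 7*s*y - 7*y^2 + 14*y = -8*s - 8*y^2 + y*(48 - 8*s) + 56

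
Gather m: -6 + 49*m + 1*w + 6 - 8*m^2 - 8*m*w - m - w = -8*m^2 + m*(48 - 8*w)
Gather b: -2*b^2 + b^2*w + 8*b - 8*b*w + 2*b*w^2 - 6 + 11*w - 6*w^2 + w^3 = b^2*(w - 2) + b*(2*w^2 - 8*w + 8) + w^3 - 6*w^2 + 11*w - 6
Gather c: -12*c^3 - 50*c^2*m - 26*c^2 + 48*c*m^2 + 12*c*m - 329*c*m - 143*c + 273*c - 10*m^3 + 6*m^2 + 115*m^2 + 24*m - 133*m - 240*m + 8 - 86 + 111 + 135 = -12*c^3 + c^2*(-50*m - 26) + c*(48*m^2 - 317*m + 130) - 10*m^3 + 121*m^2 - 349*m + 168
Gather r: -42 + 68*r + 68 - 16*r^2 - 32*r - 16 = -16*r^2 + 36*r + 10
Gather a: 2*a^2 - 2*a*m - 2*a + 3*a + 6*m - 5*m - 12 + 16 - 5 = 2*a^2 + a*(1 - 2*m) + m - 1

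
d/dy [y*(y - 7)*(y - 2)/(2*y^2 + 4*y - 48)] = (y^4 + 4*y^3 - 104*y^2 + 432*y - 336)/(2*(y^4 + 4*y^3 - 44*y^2 - 96*y + 576))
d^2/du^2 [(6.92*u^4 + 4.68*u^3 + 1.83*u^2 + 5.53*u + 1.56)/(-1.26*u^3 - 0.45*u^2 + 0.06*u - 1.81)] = (2.8421709430404e-14*u^8 - 4.35239999999999*u^6 + 41.0121360000001*u^5 + 44.747964*u^4 + 60.716262*u^3 - 109.901814*u^2 - 43.368642*u - 10.661634)/(2.000376*u^9 + 2.14326*u^8 + 0.479682*u^7 + 8.507673*u^6 + 6.134778*u^5 + 0.283419*u^4 + 12.090222*u^3 + 4.442283*u^2 - 0.589698*u + 5.929741)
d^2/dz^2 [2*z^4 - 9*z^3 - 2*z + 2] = 6*z*(4*z - 9)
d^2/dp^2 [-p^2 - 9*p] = -2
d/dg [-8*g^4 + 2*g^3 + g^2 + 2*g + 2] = -32*g^3 + 6*g^2 + 2*g + 2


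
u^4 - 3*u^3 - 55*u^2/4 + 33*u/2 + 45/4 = (u - 5)*(u - 3/2)*(u + 1/2)*(u + 3)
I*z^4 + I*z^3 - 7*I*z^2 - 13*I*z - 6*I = (z - 3)*(z + 1)*(z + 2)*(I*z + I)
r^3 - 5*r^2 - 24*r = r*(r - 8)*(r + 3)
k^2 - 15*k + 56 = (k - 8)*(k - 7)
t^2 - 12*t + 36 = (t - 6)^2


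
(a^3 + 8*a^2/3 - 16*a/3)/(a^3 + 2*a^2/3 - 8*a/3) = (a + 4)/(a + 2)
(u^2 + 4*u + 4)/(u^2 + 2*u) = (u + 2)/u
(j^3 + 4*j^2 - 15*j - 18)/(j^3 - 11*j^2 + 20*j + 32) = (j^2 + 3*j - 18)/(j^2 - 12*j + 32)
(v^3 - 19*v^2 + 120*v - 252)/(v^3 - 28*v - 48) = (v^2 - 13*v + 42)/(v^2 + 6*v + 8)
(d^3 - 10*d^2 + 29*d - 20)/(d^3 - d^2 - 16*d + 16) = (d - 5)/(d + 4)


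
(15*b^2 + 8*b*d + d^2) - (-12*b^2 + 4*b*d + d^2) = 27*b^2 + 4*b*d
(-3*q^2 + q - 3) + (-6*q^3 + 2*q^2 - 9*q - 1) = -6*q^3 - q^2 - 8*q - 4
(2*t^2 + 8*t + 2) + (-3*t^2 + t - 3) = -t^2 + 9*t - 1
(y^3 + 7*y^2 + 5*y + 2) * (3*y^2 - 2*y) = 3*y^5 + 19*y^4 + y^3 - 4*y^2 - 4*y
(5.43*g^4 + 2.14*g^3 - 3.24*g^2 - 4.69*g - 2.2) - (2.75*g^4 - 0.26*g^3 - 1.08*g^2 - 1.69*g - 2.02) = 2.68*g^4 + 2.4*g^3 - 2.16*g^2 - 3.0*g - 0.18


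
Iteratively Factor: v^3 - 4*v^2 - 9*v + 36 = (v + 3)*(v^2 - 7*v + 12) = (v - 4)*(v + 3)*(v - 3)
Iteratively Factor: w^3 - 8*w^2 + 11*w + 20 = (w - 4)*(w^2 - 4*w - 5) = (w - 4)*(w + 1)*(w - 5)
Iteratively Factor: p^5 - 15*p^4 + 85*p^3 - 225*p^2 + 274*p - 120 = (p - 1)*(p^4 - 14*p^3 + 71*p^2 - 154*p + 120) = (p - 3)*(p - 1)*(p^3 - 11*p^2 + 38*p - 40) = (p - 3)*(p - 2)*(p - 1)*(p^2 - 9*p + 20) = (p - 5)*(p - 3)*(p - 2)*(p - 1)*(p - 4)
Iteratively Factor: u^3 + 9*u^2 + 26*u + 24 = (u + 2)*(u^2 + 7*u + 12) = (u + 2)*(u + 4)*(u + 3)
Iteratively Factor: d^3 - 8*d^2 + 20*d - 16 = (d - 4)*(d^2 - 4*d + 4) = (d - 4)*(d - 2)*(d - 2)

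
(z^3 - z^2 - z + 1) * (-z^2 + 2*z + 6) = -z^5 + 3*z^4 + 5*z^3 - 9*z^2 - 4*z + 6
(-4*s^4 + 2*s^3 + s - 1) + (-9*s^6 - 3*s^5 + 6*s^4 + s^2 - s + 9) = -9*s^6 - 3*s^5 + 2*s^4 + 2*s^3 + s^2 + 8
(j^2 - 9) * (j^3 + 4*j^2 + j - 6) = j^5 + 4*j^4 - 8*j^3 - 42*j^2 - 9*j + 54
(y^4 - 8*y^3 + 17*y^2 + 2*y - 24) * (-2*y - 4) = -2*y^5 + 12*y^4 - 2*y^3 - 72*y^2 + 40*y + 96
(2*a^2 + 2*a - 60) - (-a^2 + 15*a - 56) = 3*a^2 - 13*a - 4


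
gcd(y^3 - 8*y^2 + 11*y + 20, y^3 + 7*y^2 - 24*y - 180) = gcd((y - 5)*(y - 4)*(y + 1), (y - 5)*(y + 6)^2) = y - 5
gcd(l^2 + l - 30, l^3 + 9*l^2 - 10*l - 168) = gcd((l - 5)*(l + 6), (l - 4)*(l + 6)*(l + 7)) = l + 6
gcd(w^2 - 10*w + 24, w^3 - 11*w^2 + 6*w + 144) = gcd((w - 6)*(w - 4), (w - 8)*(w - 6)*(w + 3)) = w - 6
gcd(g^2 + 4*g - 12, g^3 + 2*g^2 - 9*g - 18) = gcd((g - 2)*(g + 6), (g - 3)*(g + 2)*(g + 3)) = 1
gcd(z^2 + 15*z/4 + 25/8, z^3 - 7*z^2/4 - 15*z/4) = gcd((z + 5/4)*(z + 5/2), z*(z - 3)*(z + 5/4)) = z + 5/4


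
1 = 1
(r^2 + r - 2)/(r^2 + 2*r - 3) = (r + 2)/(r + 3)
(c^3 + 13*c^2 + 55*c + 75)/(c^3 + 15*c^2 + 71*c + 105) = (c + 5)/(c + 7)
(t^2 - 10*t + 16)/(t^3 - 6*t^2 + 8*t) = (t - 8)/(t*(t - 4))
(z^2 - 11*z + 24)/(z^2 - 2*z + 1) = (z^2 - 11*z + 24)/(z^2 - 2*z + 1)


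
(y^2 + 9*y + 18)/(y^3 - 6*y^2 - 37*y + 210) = (y + 3)/(y^2 - 12*y + 35)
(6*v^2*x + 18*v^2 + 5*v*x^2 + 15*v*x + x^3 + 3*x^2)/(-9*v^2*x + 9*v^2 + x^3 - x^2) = (2*v*x + 6*v + x^2 + 3*x)/(-3*v*x + 3*v + x^2 - x)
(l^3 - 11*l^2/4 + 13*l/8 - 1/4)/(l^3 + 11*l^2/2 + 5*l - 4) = (4*l^2 - 9*l + 2)/(4*(l^2 + 6*l + 8))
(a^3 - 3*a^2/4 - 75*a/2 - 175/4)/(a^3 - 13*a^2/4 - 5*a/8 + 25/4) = 2*(a^2 - 2*a - 35)/(2*a^2 - 9*a + 10)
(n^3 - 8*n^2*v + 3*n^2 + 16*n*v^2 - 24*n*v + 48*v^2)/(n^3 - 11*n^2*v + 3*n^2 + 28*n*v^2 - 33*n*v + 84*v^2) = (-n + 4*v)/(-n + 7*v)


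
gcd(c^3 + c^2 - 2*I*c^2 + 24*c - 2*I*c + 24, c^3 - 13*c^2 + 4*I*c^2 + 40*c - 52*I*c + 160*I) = c + 4*I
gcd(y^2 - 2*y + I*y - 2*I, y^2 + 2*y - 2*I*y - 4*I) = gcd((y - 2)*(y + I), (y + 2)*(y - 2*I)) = 1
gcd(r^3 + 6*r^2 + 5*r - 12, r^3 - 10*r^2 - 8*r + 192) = r + 4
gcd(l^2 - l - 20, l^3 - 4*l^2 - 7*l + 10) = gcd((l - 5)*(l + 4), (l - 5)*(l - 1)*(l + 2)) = l - 5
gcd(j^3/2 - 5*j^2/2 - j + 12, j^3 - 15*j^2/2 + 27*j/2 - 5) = 1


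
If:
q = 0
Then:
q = 0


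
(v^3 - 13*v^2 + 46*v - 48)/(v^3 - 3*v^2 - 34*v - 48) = (v^2 - 5*v + 6)/(v^2 + 5*v + 6)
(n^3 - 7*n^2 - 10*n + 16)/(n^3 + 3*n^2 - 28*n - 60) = (n^2 - 9*n + 8)/(n^2 + n - 30)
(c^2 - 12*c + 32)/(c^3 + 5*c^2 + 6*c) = (c^2 - 12*c + 32)/(c*(c^2 + 5*c + 6))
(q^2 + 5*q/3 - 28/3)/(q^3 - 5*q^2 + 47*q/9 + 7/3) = 3*(q + 4)/(3*q^2 - 8*q - 3)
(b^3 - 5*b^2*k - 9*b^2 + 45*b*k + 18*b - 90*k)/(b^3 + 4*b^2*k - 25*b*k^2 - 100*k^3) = (b^2 - 9*b + 18)/(b^2 + 9*b*k + 20*k^2)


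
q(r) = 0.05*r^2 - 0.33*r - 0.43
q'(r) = 0.1*r - 0.33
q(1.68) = -0.84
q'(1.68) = -0.16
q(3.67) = -0.97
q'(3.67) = 0.04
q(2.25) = -0.92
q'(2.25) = -0.10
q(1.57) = -0.82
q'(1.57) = -0.17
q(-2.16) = 0.52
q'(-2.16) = -0.55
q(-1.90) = 0.38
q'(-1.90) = -0.52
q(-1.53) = 0.19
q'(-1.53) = -0.48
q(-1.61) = 0.23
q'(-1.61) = -0.49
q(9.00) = 0.65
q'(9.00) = 0.57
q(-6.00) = 3.35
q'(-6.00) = -0.93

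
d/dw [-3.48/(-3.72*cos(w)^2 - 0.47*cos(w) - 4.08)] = (25.8912*cos(w) + 1.6356)*sin(w)/(3.72*cos(w)^2 + 0.47*cos(w) + 4.08)^2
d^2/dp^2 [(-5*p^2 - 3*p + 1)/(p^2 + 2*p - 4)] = 2*(7*p^3 - 57*p^2 - 30*p - 96)/(p^6 + 6*p^5 - 40*p^3 + 96*p - 64)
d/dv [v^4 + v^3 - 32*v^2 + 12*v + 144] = 4*v^3 + 3*v^2 - 64*v + 12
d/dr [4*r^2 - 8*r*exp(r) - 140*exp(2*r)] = -8*r*exp(r) + 8*r - 280*exp(2*r) - 8*exp(r)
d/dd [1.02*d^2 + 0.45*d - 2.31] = 2.04*d + 0.45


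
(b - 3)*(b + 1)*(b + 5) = b^3 + 3*b^2 - 13*b - 15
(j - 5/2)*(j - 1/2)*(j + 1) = j^3 - 2*j^2 - 7*j/4 + 5/4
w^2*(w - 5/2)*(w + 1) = w^4 - 3*w^3/2 - 5*w^2/2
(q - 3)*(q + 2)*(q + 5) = q^3 + 4*q^2 - 11*q - 30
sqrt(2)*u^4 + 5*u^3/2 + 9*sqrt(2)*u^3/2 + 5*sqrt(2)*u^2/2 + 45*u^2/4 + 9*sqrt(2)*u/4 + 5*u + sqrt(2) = (u + 1/2)*(u + 4)*(u + sqrt(2))*(sqrt(2)*u + 1/2)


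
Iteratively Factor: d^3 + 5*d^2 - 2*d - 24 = (d + 3)*(d^2 + 2*d - 8) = (d - 2)*(d + 3)*(d + 4)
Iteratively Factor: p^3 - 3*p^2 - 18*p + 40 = (p - 2)*(p^2 - p - 20) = (p - 5)*(p - 2)*(p + 4)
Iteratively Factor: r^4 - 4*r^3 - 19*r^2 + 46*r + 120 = (r + 2)*(r^3 - 6*r^2 - 7*r + 60) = (r - 4)*(r + 2)*(r^2 - 2*r - 15) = (r - 5)*(r - 4)*(r + 2)*(r + 3)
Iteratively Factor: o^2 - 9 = (o + 3)*(o - 3)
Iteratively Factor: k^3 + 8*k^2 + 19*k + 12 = (k + 3)*(k^2 + 5*k + 4) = (k + 3)*(k + 4)*(k + 1)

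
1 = 1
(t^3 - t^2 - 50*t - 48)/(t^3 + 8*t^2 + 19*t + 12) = (t^2 - 2*t - 48)/(t^2 + 7*t + 12)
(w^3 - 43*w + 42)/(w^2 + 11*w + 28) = (w^2 - 7*w + 6)/(w + 4)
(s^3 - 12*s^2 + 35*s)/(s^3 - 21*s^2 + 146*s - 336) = s*(s - 5)/(s^2 - 14*s + 48)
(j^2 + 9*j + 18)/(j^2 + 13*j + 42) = (j + 3)/(j + 7)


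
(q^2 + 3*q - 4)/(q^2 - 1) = (q + 4)/(q + 1)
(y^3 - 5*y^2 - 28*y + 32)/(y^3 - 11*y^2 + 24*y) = (y^2 + 3*y - 4)/(y*(y - 3))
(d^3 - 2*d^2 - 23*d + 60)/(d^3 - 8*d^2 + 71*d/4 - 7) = 4*(d^2 + 2*d - 15)/(4*d^2 - 16*d + 7)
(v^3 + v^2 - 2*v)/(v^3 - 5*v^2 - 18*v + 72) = v*(v^2 + v - 2)/(v^3 - 5*v^2 - 18*v + 72)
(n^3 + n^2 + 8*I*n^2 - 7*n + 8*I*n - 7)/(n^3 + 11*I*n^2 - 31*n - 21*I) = (n + 1)/(n + 3*I)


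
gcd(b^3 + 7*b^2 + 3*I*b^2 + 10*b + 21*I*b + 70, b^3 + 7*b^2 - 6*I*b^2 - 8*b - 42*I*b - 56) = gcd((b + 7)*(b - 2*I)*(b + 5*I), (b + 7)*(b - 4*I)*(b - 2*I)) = b^2 + b*(7 - 2*I) - 14*I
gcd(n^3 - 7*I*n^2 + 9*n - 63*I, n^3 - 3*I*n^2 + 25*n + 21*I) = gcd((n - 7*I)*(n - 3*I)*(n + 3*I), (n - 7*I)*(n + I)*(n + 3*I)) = n^2 - 4*I*n + 21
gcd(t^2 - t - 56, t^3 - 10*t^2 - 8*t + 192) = t - 8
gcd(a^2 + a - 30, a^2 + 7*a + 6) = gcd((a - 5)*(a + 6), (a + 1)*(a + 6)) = a + 6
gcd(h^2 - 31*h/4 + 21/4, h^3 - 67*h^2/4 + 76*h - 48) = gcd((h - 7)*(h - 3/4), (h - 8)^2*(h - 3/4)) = h - 3/4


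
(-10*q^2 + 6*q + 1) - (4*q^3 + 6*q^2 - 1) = -4*q^3 - 16*q^2 + 6*q + 2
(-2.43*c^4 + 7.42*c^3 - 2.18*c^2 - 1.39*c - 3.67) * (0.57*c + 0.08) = -1.3851*c^5 + 4.035*c^4 - 0.649*c^3 - 0.9667*c^2 - 2.2031*c - 0.2936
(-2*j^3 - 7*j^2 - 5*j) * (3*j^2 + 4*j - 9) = -6*j^5 - 29*j^4 - 25*j^3 + 43*j^2 + 45*j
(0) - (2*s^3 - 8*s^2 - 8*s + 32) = -2*s^3 + 8*s^2 + 8*s - 32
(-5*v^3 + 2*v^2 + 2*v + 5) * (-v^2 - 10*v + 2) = 5*v^5 + 48*v^4 - 32*v^3 - 21*v^2 - 46*v + 10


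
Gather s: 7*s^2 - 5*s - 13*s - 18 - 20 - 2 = 7*s^2 - 18*s - 40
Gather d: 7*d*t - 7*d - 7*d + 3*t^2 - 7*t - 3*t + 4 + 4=d*(7*t - 14) + 3*t^2 - 10*t + 8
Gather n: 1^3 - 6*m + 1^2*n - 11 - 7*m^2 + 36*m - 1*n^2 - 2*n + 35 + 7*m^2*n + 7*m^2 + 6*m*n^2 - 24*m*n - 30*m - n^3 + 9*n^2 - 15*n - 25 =-n^3 + n^2*(6*m + 8) + n*(7*m^2 - 24*m - 16)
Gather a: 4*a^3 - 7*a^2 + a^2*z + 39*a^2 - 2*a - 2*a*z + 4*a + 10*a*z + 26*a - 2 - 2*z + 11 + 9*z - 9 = 4*a^3 + a^2*(z + 32) + a*(8*z + 28) + 7*z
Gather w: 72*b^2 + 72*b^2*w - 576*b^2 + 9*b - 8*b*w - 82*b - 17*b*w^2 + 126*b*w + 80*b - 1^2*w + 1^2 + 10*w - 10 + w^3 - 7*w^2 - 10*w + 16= -504*b^2 + 7*b + w^3 + w^2*(-17*b - 7) + w*(72*b^2 + 118*b - 1) + 7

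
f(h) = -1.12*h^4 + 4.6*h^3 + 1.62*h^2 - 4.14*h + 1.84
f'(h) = -4.48*h^3 + 13.8*h^2 + 3.24*h - 4.14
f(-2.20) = -56.43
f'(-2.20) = 103.23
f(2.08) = 20.67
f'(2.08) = 21.99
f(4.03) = 17.12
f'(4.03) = -60.18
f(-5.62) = -1857.53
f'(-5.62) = 1208.74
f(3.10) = 38.18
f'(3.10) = 5.06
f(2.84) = 35.66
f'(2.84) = 13.75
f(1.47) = 8.64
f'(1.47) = 16.21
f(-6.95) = -4048.48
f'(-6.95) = 2143.86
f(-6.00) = -2360.12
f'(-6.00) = 1440.90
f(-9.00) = -10531.40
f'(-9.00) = 4350.42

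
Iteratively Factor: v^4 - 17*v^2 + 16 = (v - 1)*(v^3 + v^2 - 16*v - 16) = (v - 1)*(v + 4)*(v^2 - 3*v - 4) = (v - 4)*(v - 1)*(v + 4)*(v + 1)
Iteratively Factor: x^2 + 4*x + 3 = (x + 1)*(x + 3)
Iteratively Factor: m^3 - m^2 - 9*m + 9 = (m - 1)*(m^2 - 9) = (m - 1)*(m + 3)*(m - 3)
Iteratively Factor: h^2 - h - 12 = (h + 3)*(h - 4)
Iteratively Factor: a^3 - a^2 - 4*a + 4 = (a - 2)*(a^2 + a - 2) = (a - 2)*(a - 1)*(a + 2)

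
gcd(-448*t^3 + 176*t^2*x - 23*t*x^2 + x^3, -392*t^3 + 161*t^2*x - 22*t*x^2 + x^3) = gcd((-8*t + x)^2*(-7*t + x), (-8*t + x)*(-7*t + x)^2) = 56*t^2 - 15*t*x + x^2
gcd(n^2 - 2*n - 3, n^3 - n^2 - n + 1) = n + 1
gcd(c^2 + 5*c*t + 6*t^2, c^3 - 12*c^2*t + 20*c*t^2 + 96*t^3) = c + 2*t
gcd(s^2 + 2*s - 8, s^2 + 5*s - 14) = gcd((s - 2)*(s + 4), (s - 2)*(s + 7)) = s - 2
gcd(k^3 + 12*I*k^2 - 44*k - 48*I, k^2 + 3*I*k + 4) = k + 4*I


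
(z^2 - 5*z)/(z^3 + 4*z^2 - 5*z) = (z - 5)/(z^2 + 4*z - 5)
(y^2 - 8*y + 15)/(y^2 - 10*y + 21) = (y - 5)/(y - 7)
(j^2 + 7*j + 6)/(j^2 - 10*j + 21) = (j^2 + 7*j + 6)/(j^2 - 10*j + 21)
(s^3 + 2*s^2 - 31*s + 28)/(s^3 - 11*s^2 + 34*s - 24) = (s + 7)/(s - 6)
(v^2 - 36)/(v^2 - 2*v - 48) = (v - 6)/(v - 8)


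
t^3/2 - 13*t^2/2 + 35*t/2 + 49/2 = (t/2 + 1/2)*(t - 7)^2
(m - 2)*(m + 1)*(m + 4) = m^3 + 3*m^2 - 6*m - 8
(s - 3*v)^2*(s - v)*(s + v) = s^4 - 6*s^3*v + 8*s^2*v^2 + 6*s*v^3 - 9*v^4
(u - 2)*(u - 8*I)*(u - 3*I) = u^3 - 2*u^2 - 11*I*u^2 - 24*u + 22*I*u + 48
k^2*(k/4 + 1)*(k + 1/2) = k^4/4 + 9*k^3/8 + k^2/2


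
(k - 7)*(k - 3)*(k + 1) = k^3 - 9*k^2 + 11*k + 21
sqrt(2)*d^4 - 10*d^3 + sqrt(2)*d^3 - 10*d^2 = d^2*(d - 5*sqrt(2))*(sqrt(2)*d + sqrt(2))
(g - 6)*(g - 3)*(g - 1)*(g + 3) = g^4 - 7*g^3 - 3*g^2 + 63*g - 54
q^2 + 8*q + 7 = (q + 1)*(q + 7)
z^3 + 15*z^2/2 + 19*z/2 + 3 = (z + 1/2)*(z + 1)*(z + 6)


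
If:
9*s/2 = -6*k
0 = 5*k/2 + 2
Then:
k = -4/5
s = 16/15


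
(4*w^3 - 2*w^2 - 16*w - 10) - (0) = 4*w^3 - 2*w^2 - 16*w - 10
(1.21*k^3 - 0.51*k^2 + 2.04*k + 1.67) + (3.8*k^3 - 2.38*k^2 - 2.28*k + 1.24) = 5.01*k^3 - 2.89*k^2 - 0.24*k + 2.91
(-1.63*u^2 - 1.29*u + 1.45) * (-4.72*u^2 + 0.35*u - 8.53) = 7.6936*u^4 + 5.5183*u^3 + 6.6084*u^2 + 11.5112*u - 12.3685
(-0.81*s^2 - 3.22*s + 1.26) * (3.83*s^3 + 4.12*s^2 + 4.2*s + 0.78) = -3.1023*s^5 - 15.6698*s^4 - 11.8426*s^3 - 8.9646*s^2 + 2.7804*s + 0.9828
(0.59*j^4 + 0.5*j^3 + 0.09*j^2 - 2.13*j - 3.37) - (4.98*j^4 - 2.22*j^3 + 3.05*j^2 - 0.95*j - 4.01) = -4.39*j^4 + 2.72*j^3 - 2.96*j^2 - 1.18*j + 0.64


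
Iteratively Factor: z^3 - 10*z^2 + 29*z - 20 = (z - 1)*(z^2 - 9*z + 20) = (z - 4)*(z - 1)*(z - 5)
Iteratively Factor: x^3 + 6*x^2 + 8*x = (x)*(x^2 + 6*x + 8) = x*(x + 4)*(x + 2)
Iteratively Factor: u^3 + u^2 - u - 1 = (u + 1)*(u^2 - 1) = (u - 1)*(u + 1)*(u + 1)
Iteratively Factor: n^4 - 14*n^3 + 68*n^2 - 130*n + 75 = (n - 3)*(n^3 - 11*n^2 + 35*n - 25) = (n - 3)*(n - 1)*(n^2 - 10*n + 25) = (n - 5)*(n - 3)*(n - 1)*(n - 5)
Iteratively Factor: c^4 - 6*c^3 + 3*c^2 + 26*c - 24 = (c - 4)*(c^3 - 2*c^2 - 5*c + 6) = (c - 4)*(c - 1)*(c^2 - c - 6) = (c - 4)*(c - 3)*(c - 1)*(c + 2)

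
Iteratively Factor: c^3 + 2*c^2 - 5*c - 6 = (c + 3)*(c^2 - c - 2) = (c - 2)*(c + 3)*(c + 1)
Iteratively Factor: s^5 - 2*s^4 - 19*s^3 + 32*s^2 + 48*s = (s - 4)*(s^4 + 2*s^3 - 11*s^2 - 12*s) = (s - 4)*(s - 3)*(s^3 + 5*s^2 + 4*s) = (s - 4)*(s - 3)*(s + 1)*(s^2 + 4*s) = (s - 4)*(s - 3)*(s + 1)*(s + 4)*(s)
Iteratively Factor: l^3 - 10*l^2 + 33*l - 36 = (l - 3)*(l^2 - 7*l + 12) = (l - 4)*(l - 3)*(l - 3)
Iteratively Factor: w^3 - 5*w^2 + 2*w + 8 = (w + 1)*(w^2 - 6*w + 8) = (w - 2)*(w + 1)*(w - 4)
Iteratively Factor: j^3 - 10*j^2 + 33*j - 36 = (j - 4)*(j^2 - 6*j + 9) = (j - 4)*(j - 3)*(j - 3)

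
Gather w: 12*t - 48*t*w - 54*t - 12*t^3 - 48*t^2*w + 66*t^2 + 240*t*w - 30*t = -12*t^3 + 66*t^2 - 72*t + w*(-48*t^2 + 192*t)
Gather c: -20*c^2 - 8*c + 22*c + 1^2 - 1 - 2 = -20*c^2 + 14*c - 2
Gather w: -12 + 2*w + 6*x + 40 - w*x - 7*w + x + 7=w*(-x - 5) + 7*x + 35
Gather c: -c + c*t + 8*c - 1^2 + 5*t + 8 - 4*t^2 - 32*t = c*(t + 7) - 4*t^2 - 27*t + 7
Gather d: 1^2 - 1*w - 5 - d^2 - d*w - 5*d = -d^2 + d*(-w - 5) - w - 4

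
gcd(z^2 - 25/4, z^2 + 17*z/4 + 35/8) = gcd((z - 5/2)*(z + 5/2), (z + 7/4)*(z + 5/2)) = z + 5/2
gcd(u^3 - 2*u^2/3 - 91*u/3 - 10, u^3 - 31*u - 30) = u^2 - u - 30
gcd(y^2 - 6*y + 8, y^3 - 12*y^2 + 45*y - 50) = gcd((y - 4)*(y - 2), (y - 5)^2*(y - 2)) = y - 2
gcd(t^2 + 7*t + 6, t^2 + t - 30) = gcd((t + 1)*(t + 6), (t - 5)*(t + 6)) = t + 6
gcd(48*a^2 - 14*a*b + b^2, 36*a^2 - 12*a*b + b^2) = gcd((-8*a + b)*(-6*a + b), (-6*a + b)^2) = 6*a - b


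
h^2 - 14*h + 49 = (h - 7)^2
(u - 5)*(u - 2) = u^2 - 7*u + 10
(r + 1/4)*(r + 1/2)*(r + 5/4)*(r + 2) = r^4 + 4*r^3 + 81*r^2/16 + 73*r/32 + 5/16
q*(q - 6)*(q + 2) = q^3 - 4*q^2 - 12*q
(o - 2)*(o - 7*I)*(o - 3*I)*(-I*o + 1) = -I*o^4 - 9*o^3 + 2*I*o^3 + 18*o^2 + 11*I*o^2 - 21*o - 22*I*o + 42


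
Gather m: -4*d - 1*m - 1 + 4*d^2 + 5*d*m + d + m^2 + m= 4*d^2 + 5*d*m - 3*d + m^2 - 1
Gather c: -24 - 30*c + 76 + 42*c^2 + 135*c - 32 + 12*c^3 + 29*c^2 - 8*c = 12*c^3 + 71*c^2 + 97*c + 20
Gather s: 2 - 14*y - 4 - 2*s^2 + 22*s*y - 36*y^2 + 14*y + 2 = -2*s^2 + 22*s*y - 36*y^2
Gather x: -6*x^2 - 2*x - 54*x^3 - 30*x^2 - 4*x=-54*x^3 - 36*x^2 - 6*x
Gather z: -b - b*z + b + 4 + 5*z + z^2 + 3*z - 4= z^2 + z*(8 - b)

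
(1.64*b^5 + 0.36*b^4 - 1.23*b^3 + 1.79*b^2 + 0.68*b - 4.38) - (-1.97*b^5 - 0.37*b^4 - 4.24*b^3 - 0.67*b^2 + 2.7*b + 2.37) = 3.61*b^5 + 0.73*b^4 + 3.01*b^3 + 2.46*b^2 - 2.02*b - 6.75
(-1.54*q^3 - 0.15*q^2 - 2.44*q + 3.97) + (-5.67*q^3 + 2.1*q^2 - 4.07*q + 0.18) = -7.21*q^3 + 1.95*q^2 - 6.51*q + 4.15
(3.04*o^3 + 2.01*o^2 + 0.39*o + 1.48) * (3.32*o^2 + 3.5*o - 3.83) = 10.0928*o^5 + 17.3132*o^4 - 3.3134*o^3 - 1.4197*o^2 + 3.6863*o - 5.6684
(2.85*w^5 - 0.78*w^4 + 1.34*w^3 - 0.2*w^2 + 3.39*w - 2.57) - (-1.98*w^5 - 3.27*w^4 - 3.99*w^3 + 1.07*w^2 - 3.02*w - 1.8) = 4.83*w^5 + 2.49*w^4 + 5.33*w^3 - 1.27*w^2 + 6.41*w - 0.77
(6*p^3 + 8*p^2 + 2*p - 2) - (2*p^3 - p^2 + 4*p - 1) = 4*p^3 + 9*p^2 - 2*p - 1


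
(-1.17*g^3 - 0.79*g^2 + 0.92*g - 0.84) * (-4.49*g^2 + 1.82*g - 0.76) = 5.2533*g^5 + 1.4177*g^4 - 4.6794*g^3 + 6.0464*g^2 - 2.228*g + 0.6384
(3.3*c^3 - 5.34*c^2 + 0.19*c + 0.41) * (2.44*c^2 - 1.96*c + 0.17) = 8.052*c^5 - 19.4976*c^4 + 11.491*c^3 - 0.2798*c^2 - 0.7713*c + 0.0697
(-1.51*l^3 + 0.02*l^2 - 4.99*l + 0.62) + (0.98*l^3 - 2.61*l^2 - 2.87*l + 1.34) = -0.53*l^3 - 2.59*l^2 - 7.86*l + 1.96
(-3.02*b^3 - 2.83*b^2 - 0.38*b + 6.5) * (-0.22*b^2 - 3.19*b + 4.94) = 0.6644*b^5 + 10.2564*b^4 - 5.8075*b^3 - 14.198*b^2 - 22.6122*b + 32.11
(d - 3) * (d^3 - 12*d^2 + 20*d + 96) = d^4 - 15*d^3 + 56*d^2 + 36*d - 288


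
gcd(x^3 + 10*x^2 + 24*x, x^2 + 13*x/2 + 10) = x + 4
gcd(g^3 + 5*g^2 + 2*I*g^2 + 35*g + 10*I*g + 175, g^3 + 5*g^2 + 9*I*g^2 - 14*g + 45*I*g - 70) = g^2 + g*(5 + 7*I) + 35*I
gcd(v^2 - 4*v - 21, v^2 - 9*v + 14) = v - 7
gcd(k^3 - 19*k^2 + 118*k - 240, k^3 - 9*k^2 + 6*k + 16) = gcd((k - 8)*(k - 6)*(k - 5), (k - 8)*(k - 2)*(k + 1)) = k - 8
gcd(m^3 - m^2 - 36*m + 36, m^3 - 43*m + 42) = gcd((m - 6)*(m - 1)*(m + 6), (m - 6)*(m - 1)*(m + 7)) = m^2 - 7*m + 6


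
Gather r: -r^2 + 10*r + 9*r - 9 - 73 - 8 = -r^2 + 19*r - 90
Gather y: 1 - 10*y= 1 - 10*y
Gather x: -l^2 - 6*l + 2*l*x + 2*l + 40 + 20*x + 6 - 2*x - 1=-l^2 - 4*l + x*(2*l + 18) + 45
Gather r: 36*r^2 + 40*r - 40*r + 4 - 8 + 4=36*r^2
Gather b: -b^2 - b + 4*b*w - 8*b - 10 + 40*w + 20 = -b^2 + b*(4*w - 9) + 40*w + 10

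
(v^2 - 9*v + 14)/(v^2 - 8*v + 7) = (v - 2)/(v - 1)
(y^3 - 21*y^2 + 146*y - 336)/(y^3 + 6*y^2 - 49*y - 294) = (y^2 - 14*y + 48)/(y^2 + 13*y + 42)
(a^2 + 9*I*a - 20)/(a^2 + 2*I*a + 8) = (a + 5*I)/(a - 2*I)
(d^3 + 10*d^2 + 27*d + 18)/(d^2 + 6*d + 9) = (d^2 + 7*d + 6)/(d + 3)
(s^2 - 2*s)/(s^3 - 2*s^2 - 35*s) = (2 - s)/(-s^2 + 2*s + 35)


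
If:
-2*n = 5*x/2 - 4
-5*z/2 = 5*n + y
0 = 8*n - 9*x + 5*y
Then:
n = -125*z/98 - 72/49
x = 50*z/49 + 136/49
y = 190*z/49 + 360/49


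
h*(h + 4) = h^2 + 4*h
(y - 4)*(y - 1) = y^2 - 5*y + 4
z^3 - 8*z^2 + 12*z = z*(z - 6)*(z - 2)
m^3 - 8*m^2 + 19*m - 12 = (m - 4)*(m - 3)*(m - 1)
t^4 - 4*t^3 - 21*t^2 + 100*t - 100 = (t - 5)*(t - 2)^2*(t + 5)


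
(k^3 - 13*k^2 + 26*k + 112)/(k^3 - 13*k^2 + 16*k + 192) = (k^2 - 5*k - 14)/(k^2 - 5*k - 24)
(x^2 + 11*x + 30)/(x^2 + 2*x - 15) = (x + 6)/(x - 3)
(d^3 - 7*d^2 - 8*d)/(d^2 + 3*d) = (d^2 - 7*d - 8)/(d + 3)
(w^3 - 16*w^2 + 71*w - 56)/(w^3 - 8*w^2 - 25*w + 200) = (w^2 - 8*w + 7)/(w^2 - 25)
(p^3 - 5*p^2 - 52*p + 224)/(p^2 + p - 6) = (p^3 - 5*p^2 - 52*p + 224)/(p^2 + p - 6)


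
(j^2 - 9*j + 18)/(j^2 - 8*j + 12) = (j - 3)/(j - 2)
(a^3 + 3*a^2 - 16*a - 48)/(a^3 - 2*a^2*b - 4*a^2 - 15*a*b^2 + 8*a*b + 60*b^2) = (a^2 + 7*a + 12)/(a^2 - 2*a*b - 15*b^2)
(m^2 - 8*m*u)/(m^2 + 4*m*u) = (m - 8*u)/(m + 4*u)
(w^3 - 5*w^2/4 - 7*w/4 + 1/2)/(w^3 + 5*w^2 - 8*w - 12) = (w - 1/4)/(w + 6)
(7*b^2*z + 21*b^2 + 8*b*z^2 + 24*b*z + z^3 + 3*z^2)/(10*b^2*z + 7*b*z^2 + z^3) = (7*b^2*z + 21*b^2 + 8*b*z^2 + 24*b*z + z^3 + 3*z^2)/(z*(10*b^2 + 7*b*z + z^2))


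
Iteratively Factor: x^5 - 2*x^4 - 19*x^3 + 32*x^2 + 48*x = (x - 4)*(x^4 + 2*x^3 - 11*x^2 - 12*x) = (x - 4)*(x + 4)*(x^3 - 2*x^2 - 3*x) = x*(x - 4)*(x + 4)*(x^2 - 2*x - 3) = x*(x - 4)*(x - 3)*(x + 4)*(x + 1)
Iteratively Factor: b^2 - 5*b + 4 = (b - 1)*(b - 4)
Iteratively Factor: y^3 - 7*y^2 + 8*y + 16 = (y + 1)*(y^2 - 8*y + 16) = (y - 4)*(y + 1)*(y - 4)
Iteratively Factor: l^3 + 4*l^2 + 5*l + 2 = (l + 2)*(l^2 + 2*l + 1) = (l + 1)*(l + 2)*(l + 1)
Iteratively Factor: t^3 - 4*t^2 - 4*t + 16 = (t - 2)*(t^2 - 2*t - 8) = (t - 2)*(t + 2)*(t - 4)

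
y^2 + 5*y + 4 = (y + 1)*(y + 4)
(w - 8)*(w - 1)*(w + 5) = w^3 - 4*w^2 - 37*w + 40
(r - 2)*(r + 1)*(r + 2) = r^3 + r^2 - 4*r - 4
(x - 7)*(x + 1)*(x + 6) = x^3 - 43*x - 42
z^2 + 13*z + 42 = (z + 6)*(z + 7)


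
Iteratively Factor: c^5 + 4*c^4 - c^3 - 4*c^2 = (c)*(c^4 + 4*c^3 - c^2 - 4*c) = c^2*(c^3 + 4*c^2 - c - 4) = c^2*(c + 1)*(c^2 + 3*c - 4) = c^2*(c - 1)*(c + 1)*(c + 4)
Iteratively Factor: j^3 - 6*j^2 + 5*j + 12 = (j - 4)*(j^2 - 2*j - 3) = (j - 4)*(j + 1)*(j - 3)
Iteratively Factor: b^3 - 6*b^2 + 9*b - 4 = (b - 1)*(b^2 - 5*b + 4) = (b - 4)*(b - 1)*(b - 1)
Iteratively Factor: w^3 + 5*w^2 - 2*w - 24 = (w + 3)*(w^2 + 2*w - 8) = (w + 3)*(w + 4)*(w - 2)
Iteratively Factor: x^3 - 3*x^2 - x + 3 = (x + 1)*(x^2 - 4*x + 3) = (x - 1)*(x + 1)*(x - 3)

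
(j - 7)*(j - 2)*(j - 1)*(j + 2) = j^4 - 8*j^3 + 3*j^2 + 32*j - 28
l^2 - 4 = (l - 2)*(l + 2)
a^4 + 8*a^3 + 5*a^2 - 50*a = a*(a - 2)*(a + 5)^2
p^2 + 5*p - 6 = (p - 1)*(p + 6)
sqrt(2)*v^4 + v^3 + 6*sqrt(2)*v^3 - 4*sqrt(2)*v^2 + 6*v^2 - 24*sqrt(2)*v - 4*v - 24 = (v - 2)*(v + 2)*(v + 6)*(sqrt(2)*v + 1)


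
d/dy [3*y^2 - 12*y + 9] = 6*y - 12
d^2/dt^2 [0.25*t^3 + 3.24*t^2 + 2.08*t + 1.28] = 1.5*t + 6.48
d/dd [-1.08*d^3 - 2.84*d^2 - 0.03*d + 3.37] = -3.24*d^2 - 5.68*d - 0.03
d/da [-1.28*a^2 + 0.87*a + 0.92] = 0.87 - 2.56*a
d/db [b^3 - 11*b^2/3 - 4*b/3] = 3*b^2 - 22*b/3 - 4/3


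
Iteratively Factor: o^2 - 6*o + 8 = (o - 2)*(o - 4)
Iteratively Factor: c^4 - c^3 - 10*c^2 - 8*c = (c + 2)*(c^3 - 3*c^2 - 4*c) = c*(c + 2)*(c^2 - 3*c - 4) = c*(c + 1)*(c + 2)*(c - 4)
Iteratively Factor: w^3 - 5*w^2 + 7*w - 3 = (w - 1)*(w^2 - 4*w + 3) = (w - 1)^2*(w - 3)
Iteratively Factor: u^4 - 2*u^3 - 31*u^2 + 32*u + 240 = (u + 4)*(u^3 - 6*u^2 - 7*u + 60) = (u - 5)*(u + 4)*(u^2 - u - 12) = (u - 5)*(u - 4)*(u + 4)*(u + 3)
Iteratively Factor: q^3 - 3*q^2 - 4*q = (q)*(q^2 - 3*q - 4) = q*(q + 1)*(q - 4)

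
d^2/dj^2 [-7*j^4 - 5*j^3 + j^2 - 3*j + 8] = -84*j^2 - 30*j + 2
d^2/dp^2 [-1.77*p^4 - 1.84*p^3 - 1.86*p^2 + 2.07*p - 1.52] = -21.24*p^2 - 11.04*p - 3.72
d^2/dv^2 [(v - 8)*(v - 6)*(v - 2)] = 6*v - 32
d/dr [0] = 0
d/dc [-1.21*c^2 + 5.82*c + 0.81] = 5.82 - 2.42*c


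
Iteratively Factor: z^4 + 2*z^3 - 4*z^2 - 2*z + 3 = (z - 1)*(z^3 + 3*z^2 - z - 3) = (z - 1)*(z + 3)*(z^2 - 1) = (z - 1)^2*(z + 3)*(z + 1)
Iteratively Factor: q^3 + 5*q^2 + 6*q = (q + 2)*(q^2 + 3*q) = q*(q + 2)*(q + 3)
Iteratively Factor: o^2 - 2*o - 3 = (o + 1)*(o - 3)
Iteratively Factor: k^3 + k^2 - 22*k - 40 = (k + 2)*(k^2 - k - 20) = (k + 2)*(k + 4)*(k - 5)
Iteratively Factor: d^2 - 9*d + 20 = (d - 5)*(d - 4)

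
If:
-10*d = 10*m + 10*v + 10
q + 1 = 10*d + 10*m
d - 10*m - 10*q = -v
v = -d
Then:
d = 6/5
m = -1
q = 1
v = -6/5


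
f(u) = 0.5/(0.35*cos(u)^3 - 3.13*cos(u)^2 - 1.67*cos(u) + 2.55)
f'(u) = 0.5*(1.05*sin(u)*cos(u)^2 - 6.26*sin(u)*cos(u) - 1.67*sin(u))/(0.35*cos(u)^3 - 3.13*cos(u)^2 - 1.67*cos(u) + 2.55)^2 = (0.525*cos(u)^2 - 3.13*cos(u) - 0.835)*sin(u)/(0.35*cos(u)^3 - 3.13*cos(u)^2 - 1.67*cos(u) + 2.55)^2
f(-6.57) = -0.31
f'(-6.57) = 0.36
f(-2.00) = 0.19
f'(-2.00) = -0.07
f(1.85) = 0.18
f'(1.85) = 0.01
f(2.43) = 0.27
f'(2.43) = 0.34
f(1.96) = 0.18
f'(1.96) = 0.05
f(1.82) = 0.18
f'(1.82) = -0.00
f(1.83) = 0.18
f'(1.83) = 0.00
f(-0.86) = 2.22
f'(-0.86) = 39.63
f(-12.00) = -0.57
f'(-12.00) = -2.16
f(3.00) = 0.63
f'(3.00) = 0.62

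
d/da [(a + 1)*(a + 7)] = 2*a + 8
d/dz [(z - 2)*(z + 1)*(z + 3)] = 3*z^2 + 4*z - 5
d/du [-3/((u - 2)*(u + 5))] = 3*(2*u + 3)/((u - 2)^2*(u + 5)^2)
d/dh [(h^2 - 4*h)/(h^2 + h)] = 5/(h^2 + 2*h + 1)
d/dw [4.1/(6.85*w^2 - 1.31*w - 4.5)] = (5.371 - 56.17*w)/(-6.85*w^2 + 1.31*w + 4.5)^2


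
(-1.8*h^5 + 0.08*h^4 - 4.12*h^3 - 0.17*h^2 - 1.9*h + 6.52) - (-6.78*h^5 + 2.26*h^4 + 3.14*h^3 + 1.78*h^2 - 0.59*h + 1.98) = 4.98*h^5 - 2.18*h^4 - 7.26*h^3 - 1.95*h^2 - 1.31*h + 4.54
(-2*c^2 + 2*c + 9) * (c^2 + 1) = -2*c^4 + 2*c^3 + 7*c^2 + 2*c + 9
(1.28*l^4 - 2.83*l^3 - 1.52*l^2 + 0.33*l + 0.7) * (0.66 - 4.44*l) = -5.6832*l^5 + 13.41*l^4 + 4.881*l^3 - 2.4684*l^2 - 2.8902*l + 0.462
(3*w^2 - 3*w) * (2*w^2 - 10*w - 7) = 6*w^4 - 36*w^3 + 9*w^2 + 21*w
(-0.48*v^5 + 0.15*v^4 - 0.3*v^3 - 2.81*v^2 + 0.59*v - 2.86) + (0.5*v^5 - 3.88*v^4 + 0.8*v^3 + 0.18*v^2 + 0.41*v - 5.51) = 0.02*v^5 - 3.73*v^4 + 0.5*v^3 - 2.63*v^2 + 1.0*v - 8.37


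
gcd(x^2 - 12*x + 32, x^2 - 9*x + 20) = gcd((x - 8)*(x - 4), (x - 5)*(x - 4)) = x - 4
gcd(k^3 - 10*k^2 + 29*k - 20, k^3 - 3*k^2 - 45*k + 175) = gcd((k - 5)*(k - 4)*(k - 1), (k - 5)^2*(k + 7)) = k - 5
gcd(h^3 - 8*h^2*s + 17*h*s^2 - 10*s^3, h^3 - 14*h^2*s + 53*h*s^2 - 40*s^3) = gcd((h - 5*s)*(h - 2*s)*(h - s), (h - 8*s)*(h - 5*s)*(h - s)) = h^2 - 6*h*s + 5*s^2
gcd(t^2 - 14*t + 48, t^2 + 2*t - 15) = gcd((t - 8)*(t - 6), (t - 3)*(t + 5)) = 1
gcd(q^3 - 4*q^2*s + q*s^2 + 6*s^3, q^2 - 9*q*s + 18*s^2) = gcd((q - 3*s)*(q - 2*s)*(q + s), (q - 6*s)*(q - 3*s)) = q - 3*s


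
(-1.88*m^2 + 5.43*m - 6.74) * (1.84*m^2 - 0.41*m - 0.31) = -3.4592*m^4 + 10.762*m^3 - 14.0451*m^2 + 1.0801*m + 2.0894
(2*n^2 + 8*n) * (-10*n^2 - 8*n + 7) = -20*n^4 - 96*n^3 - 50*n^2 + 56*n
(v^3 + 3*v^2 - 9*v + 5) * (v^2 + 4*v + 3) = v^5 + 7*v^4 + 6*v^3 - 22*v^2 - 7*v + 15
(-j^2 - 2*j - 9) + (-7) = -j^2 - 2*j - 16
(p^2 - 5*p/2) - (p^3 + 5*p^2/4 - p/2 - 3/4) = -p^3 - p^2/4 - 2*p + 3/4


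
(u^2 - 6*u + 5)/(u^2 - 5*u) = (u - 1)/u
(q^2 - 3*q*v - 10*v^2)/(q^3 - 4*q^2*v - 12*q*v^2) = (q - 5*v)/(q*(q - 6*v))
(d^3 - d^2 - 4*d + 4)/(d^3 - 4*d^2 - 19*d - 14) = (d^2 - 3*d + 2)/(d^2 - 6*d - 7)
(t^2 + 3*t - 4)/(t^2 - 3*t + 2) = (t + 4)/(t - 2)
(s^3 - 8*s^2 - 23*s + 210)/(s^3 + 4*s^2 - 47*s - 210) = (s - 6)/(s + 6)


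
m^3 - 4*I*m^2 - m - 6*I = (m - 3*I)*(m - 2*I)*(m + I)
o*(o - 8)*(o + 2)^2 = o^4 - 4*o^3 - 28*o^2 - 32*o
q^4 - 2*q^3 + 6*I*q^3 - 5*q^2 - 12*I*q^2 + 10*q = q*(q - 2)*(q + I)*(q + 5*I)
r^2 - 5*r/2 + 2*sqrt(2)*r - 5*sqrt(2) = (r - 5/2)*(r + 2*sqrt(2))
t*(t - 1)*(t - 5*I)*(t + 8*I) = t^4 - t^3 + 3*I*t^3 + 40*t^2 - 3*I*t^2 - 40*t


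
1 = 1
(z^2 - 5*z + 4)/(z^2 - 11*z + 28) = (z - 1)/(z - 7)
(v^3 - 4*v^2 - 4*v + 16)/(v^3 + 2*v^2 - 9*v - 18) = (v^2 - 6*v + 8)/(v^2 - 9)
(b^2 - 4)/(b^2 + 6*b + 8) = (b - 2)/(b + 4)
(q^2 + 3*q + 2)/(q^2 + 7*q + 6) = (q + 2)/(q + 6)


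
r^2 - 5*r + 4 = (r - 4)*(r - 1)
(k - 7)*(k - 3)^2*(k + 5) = k^4 - 8*k^3 - 14*k^2 + 192*k - 315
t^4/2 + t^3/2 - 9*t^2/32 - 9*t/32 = t*(t/2 + 1/2)*(t - 3/4)*(t + 3/4)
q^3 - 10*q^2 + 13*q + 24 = (q - 8)*(q - 3)*(q + 1)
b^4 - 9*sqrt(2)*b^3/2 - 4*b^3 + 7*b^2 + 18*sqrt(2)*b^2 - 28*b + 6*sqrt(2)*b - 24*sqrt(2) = (b - 4)*(b - 3*sqrt(2))*(b - 2*sqrt(2))*(b + sqrt(2)/2)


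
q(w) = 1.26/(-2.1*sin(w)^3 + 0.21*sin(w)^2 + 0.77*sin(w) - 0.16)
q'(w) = 1.26*(6.3*sin(w)^2*cos(w) - 0.42*sin(w)*cos(w) - 0.77*cos(w))/(-2.1*sin(w)^3 + 0.21*sin(w)^2 + 0.77*sin(w) - 0.16)^2 = (7.938*sin(w)^2 - 0.5292*sin(w) - 0.9702)*cos(w)/(2.1*sin(w)^3 - 0.21*sin(w)^2 - 0.77*sin(w) + 0.16)^2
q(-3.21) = -11.77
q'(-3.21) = 84.37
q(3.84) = -125.90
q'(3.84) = -20277.79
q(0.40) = 26.42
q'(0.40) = 11.14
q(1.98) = -1.40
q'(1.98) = -2.58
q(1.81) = -1.11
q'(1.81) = -1.10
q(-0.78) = 9.49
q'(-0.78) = 134.13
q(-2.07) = 1.69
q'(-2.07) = -4.82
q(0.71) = -8.37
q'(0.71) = 68.92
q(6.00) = -4.03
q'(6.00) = -1.99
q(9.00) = 27.39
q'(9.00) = -68.83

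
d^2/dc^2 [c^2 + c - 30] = 2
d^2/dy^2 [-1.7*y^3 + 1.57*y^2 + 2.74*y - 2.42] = 3.14 - 10.2*y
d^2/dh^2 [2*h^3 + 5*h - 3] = 12*h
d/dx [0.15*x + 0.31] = 0.150000000000000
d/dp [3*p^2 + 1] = 6*p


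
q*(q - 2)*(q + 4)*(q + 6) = q^4 + 8*q^3 + 4*q^2 - 48*q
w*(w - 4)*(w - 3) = w^3 - 7*w^2 + 12*w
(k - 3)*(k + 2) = k^2 - k - 6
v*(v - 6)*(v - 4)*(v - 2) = v^4 - 12*v^3 + 44*v^2 - 48*v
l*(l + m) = l^2 + l*m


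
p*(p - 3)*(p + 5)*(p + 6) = p^4 + 8*p^3 - 3*p^2 - 90*p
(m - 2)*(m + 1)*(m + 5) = m^3 + 4*m^2 - 7*m - 10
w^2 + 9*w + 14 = (w + 2)*(w + 7)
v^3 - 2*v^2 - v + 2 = (v - 2)*(v - 1)*(v + 1)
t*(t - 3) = t^2 - 3*t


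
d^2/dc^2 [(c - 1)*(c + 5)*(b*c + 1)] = 6*b*c + 8*b + 2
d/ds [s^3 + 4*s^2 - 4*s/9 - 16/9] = 3*s^2 + 8*s - 4/9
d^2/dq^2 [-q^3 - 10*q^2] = -6*q - 20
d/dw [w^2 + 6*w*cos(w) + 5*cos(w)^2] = -6*w*sin(w) + 2*w - 5*sin(2*w) + 6*cos(w)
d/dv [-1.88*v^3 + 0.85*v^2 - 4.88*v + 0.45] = -5.64*v^2 + 1.7*v - 4.88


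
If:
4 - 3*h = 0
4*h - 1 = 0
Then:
No Solution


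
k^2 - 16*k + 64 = (k - 8)^2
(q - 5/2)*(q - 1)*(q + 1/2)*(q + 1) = q^4 - 2*q^3 - 9*q^2/4 + 2*q + 5/4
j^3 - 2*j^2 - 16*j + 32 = (j - 4)*(j - 2)*(j + 4)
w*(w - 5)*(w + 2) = w^3 - 3*w^2 - 10*w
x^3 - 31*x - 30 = (x - 6)*(x + 1)*(x + 5)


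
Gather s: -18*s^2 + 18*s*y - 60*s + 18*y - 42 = -18*s^2 + s*(18*y - 60) + 18*y - 42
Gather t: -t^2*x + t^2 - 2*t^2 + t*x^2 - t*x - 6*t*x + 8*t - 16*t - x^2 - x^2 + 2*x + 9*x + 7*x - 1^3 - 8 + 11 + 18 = t^2*(-x - 1) + t*(x^2 - 7*x - 8) - 2*x^2 + 18*x + 20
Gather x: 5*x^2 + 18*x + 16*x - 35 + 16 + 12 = 5*x^2 + 34*x - 7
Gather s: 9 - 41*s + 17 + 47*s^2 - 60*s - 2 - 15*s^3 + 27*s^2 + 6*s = -15*s^3 + 74*s^2 - 95*s + 24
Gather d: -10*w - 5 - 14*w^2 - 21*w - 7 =-14*w^2 - 31*w - 12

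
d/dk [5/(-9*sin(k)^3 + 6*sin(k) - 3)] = 5*(9*sin(k)^2 - 2)*cos(k)/(3*(3*sin(k)^3 - 2*sin(k) + 1)^2)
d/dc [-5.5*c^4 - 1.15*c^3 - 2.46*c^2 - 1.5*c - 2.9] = -22.0*c^3 - 3.45*c^2 - 4.92*c - 1.5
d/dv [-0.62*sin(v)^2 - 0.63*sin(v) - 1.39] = -(1.24*sin(v) + 0.63)*cos(v)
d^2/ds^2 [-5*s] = 0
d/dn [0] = 0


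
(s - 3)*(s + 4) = s^2 + s - 12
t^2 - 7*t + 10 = (t - 5)*(t - 2)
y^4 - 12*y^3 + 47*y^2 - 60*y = y*(y - 5)*(y - 4)*(y - 3)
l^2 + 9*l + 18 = (l + 3)*(l + 6)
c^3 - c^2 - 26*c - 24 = (c - 6)*(c + 1)*(c + 4)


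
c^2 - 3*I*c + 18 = (c - 6*I)*(c + 3*I)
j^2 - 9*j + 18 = (j - 6)*(j - 3)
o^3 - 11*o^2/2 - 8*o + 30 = (o - 6)*(o - 2)*(o + 5/2)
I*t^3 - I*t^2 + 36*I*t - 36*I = (t - 6*I)*(t + 6*I)*(I*t - I)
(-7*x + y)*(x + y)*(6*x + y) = -42*x^3 - 43*x^2*y + y^3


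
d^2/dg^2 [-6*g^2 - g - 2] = -12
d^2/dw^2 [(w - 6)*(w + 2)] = 2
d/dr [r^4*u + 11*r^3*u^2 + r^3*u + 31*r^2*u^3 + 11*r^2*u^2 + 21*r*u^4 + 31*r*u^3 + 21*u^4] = u*(4*r^3 + 33*r^2*u + 3*r^2 + 62*r*u^2 + 22*r*u + 21*u^3 + 31*u^2)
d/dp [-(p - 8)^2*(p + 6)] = (-3*p - 4)*(p - 8)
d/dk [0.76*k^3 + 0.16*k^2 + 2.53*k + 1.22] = 2.28*k^2 + 0.32*k + 2.53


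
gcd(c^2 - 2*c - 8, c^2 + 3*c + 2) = c + 2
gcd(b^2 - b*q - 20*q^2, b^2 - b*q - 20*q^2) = -b^2 + b*q + 20*q^2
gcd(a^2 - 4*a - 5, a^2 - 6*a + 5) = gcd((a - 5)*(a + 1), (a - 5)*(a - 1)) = a - 5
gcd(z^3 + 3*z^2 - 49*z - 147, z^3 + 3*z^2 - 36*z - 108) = z + 3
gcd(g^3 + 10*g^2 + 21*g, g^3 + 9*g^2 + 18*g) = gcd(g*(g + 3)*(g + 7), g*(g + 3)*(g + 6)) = g^2 + 3*g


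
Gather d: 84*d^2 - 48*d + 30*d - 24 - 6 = 84*d^2 - 18*d - 30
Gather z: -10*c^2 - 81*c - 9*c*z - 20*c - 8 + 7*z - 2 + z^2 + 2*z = -10*c^2 - 101*c + z^2 + z*(9 - 9*c) - 10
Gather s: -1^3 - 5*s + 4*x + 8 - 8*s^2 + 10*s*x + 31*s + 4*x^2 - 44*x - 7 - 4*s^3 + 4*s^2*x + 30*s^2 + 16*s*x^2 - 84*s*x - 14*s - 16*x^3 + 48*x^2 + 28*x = -4*s^3 + s^2*(4*x + 22) + s*(16*x^2 - 74*x + 12) - 16*x^3 + 52*x^2 - 12*x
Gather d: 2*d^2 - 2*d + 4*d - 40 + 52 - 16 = 2*d^2 + 2*d - 4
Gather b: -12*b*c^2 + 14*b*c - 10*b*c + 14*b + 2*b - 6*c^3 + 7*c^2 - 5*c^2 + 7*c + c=b*(-12*c^2 + 4*c + 16) - 6*c^3 + 2*c^2 + 8*c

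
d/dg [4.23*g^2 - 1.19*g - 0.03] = 8.46*g - 1.19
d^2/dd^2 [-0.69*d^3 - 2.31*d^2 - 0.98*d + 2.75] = -4.14*d - 4.62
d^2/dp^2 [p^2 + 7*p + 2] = 2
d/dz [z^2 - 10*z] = 2*z - 10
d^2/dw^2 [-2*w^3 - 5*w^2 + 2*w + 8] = -12*w - 10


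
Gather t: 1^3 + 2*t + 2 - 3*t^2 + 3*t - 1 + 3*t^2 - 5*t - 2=0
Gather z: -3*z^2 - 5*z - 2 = -3*z^2 - 5*z - 2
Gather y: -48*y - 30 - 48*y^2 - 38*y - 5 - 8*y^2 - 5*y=-56*y^2 - 91*y - 35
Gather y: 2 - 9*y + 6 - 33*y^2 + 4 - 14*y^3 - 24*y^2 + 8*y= -14*y^3 - 57*y^2 - y + 12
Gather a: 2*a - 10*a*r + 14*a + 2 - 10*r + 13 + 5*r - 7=a*(16 - 10*r) - 5*r + 8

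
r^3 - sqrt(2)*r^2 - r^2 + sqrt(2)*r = r*(r - 1)*(r - sqrt(2))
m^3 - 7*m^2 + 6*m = m*(m - 6)*(m - 1)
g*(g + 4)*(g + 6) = g^3 + 10*g^2 + 24*g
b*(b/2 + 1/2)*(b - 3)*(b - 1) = b^4/2 - 3*b^3/2 - b^2/2 + 3*b/2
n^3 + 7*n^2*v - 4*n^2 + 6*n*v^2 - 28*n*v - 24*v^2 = (n - 4)*(n + v)*(n + 6*v)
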